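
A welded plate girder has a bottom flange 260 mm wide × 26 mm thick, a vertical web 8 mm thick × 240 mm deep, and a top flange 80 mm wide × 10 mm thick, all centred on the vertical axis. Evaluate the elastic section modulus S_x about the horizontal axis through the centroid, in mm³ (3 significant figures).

Split into non-overlapping primitives; take the origin at the lower-left of the bounding box.
Bottom plate: 260 × 26, A = 6 760 mm², y = 13 mm, Ī = 380 813 mm⁴.
Web plate: 8 × 240, A = 1 920 mm², y = 146 mm, Ī = 9 216 000 mm⁴.
Top plate: 80 × 10, A = 800 mm², y = 271 mm, Ī = 6666.7 mm⁴.
Centroid: ȳ = ΣA·y / ΣA = 61.709 mm.
Transfer each piece to the horizontal axis through the centroid using Ī + A·d² with d = y − 61.709:
  bottom plate: d = -48.709 mm → contributes +16 419 272 mm⁴
  web plate: d = 84.291 mm → contributes +22 857 593 mm⁴
  top plate: d = 209.29 mm → contributes +35 048 891 mm⁴
Total I = 74 325 756 mm⁴.
Extreme fibre distance c = 214.29 mm; S = I/c = 346 845 mm³.

S_x ≈ 3.47 × 10⁵ mm³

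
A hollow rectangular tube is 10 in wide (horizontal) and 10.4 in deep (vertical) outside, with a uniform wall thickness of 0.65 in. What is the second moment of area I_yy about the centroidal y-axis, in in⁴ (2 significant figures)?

I_yy ≈ 370 in⁴

Decompose the section into non-overlapping parts with the origin at the bottom-left of its bounding rectangle.
Outer rectangle: 10 × 10.4, A = 104 in², x = 5 in, Ī = 866.7 in⁴.
Inner void (subtracted): 8.7 × 9.1, A = 79.17 in², x = 5 in, Ī = 499.4 in⁴.
By symmetry the centroid is at mid-width, x̄ = 5 in.
All pieces are centred on the centroidal y-axis, so I = ΣĪ (holes subtracted) = 367.3 in⁴.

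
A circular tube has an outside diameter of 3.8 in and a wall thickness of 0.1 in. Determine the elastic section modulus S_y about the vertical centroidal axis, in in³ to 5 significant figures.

Break the section into simple shapes (no overlaps), measuring from the bottom-left corner of the bounding box.
Outer circle: ⌀3.8, A = 11.34115 in², x = 1.9 in, Ī = 10.23539 in⁴.
Bore (subtracted): ⌀3.6, A = 10.17876 in², x = 1.9 in, Ī = 8.244796 in⁴.
By symmetry the centroid is at mid-width, x̄ = 1.9 in.
All pieces are centred on the vertical centroidal axis, so I = ΣĪ (holes subtracted) = 1.990592 in⁴.
Extreme fibre distance c = 1.9 in; S = I/c = 1.04768 in³.

S_y ≈ 1.0477 in³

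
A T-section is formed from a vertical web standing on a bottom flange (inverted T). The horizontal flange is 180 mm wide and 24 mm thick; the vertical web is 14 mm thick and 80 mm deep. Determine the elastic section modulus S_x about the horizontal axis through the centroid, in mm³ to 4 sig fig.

Break the section into simple shapes (no overlaps), measuring from the bottom-left corner of the bounding box.
Flange: 180 × 24, A = 4 320 mm², y = 12 mm, Ī = 207 360 mm⁴.
Web: 14 × 80, A = 1 120 mm², y = 64 mm, Ī = 597 333 mm⁴.
Centroid: ȳ = ΣA·y / ΣA = 22.7059 mm.
Transfer each piece to the horizontal axis through the centroid using Ī + A·d² with d = y − 22.7059:
  flange: d = -10.7059 mm → contributes +702 501 mm⁴
  web: d = 41.2941 mm → contributes +2 507 162 mm⁴
Total I = 3 209 663 mm⁴.
Extreme fibre distance c = 81.2941 mm; S = I/c = 39482.1 mm³.

S_x ≈ 3.948 × 10⁴ mm³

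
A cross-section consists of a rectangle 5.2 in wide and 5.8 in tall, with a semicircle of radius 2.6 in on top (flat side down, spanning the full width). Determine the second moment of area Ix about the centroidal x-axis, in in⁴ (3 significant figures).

Split into non-overlapping primitives; take the origin at the lower-left of the bounding box.
Rectangular body: 5.2 × 5.8, A = 30.16 in², y = 2.9 in, Ī = 84.549 in⁴.
Semicircular cap: semicircle r = 2.6, A = 10.619 in², y = 6.9035 in, Ī = 5.0156 in⁴.
Centroid: ȳ = ΣA·y / ΣA = 3.9425 in.
Transfer each piece to the centroidal x-axis using Ī + A·d² with d = y − 3.9425:
  rectangular body: d = -1.0425 in → contributes +117.33 in⁴
  semicircular cap: d = 2.961 in → contributes +98.113 in⁴
Total I = 215.44 in⁴.

Ix ≈ 215 in⁴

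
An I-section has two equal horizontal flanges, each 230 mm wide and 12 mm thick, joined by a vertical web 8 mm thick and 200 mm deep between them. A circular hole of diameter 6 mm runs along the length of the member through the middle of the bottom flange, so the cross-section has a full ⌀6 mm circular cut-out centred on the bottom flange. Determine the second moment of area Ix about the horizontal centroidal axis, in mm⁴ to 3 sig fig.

Ix ≈ 6.71 × 10⁷ mm⁴

Decompose the section into non-overlapping parts with the origin at the bottom-left of its bounding rectangle.
Bottom flange: 230 × 12, A = 2 760 mm², y = 6 mm, Ī = 33 120 mm⁴.
Web: 8 × 200, A = 1 600 mm², y = 112 mm, Ī = 5 333 333 mm⁴.
Top flange: 230 × 12, A = 2 760 mm², y = 218 mm, Ī = 33 120 mm⁴.
Hole (subtracted): ⌀6, A = 28.274 mm², y = 6 mm, Ī = 63.617 mm⁴.
Centroid: ȳ = ΣA·y / ΣA = 112.42 mm.
Transfer each piece to the horizontal centroidal axis using Ī + A·d² with d = y − 112.42:
  bottom flange: d = -106.42 mm → contributes +31 292 254 mm⁴
  web: d = -0.42262 mm → contributes +5 333 619 mm⁴
  top flange: d = 105.58 mm → contributes +30 797 692 mm⁴
  hole: d = -106.42 mm → contributes −320 292 mm⁴
Total I = 67 103 273 mm⁴.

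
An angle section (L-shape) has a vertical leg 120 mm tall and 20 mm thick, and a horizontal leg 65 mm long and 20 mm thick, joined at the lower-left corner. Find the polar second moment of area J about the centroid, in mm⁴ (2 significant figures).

Treat the section as a set of non-overlapping primitives; coordinates are from the bounding-box lower-left.
Vertical leg: 20 × 120, A = 2 400 mm², y = 60 mm, Ī = 2 880 000 mm⁴.
Horizontal leg (remainder): 45 × 20, A = 900 mm², y = 10 mm, Ī = 30 000 mm⁴.
Centroid: ȳ = ΣA·y / ΣA = 46.36 mm.
Transfer each piece to the centroidal x-axis using Ī + A·d² with d = y − 46.36:
  vertical leg: d = 13.64 mm → contributes +3 326 281 mm⁴
  horizontal leg (remainder): d = -36.36 mm → contributes +1 220 083 mm⁴
Total I = 4 546 364 mm⁴.
For the y-axis: x̄ = 18.86 mm.
Repeating about the centroidal y-axis gives I_y = 923 239 mm⁴.
Polar second moment: J = I_x + I_y = 5 469 602 mm⁴.

J ≈ 5.5 × 10⁶ mm⁴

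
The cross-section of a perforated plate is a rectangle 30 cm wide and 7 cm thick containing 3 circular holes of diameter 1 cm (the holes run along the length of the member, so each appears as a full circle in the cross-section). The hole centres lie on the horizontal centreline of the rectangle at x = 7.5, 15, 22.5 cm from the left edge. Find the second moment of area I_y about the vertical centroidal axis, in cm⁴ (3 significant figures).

I_y ≈ 1.57 × 10⁴ cm⁴

Split into non-overlapping primitives; take the origin at the lower-left of the bounding box.
Plate: 30 × 7, A = 210 cm², x = 15 cm, Ī = 15 750 cm⁴.
Hole 1 (subtracted): ⌀1, A = 0.7854 cm², x = 7.5 cm, Ī = 0.049087 cm⁴.
Hole 2 (subtracted): ⌀1, A = 0.7854 cm², x = 15 cm, Ī = 0.049087 cm⁴.
Hole 3 (subtracted): ⌀1, A = 0.7854 cm², x = 22.5 cm, Ī = 0.049087 cm⁴.
By symmetry the centroid is at mid-width, x̄ = 15 cm.
Transfer each piece to the vertical centroidal axis using Ī + A·d² with d = x − 15:
  plate: d = 0 cm → contributes +15 750 cm⁴
  hole 1: d = -7.5 cm → contributes −44.228 cm⁴
  hole 2: d = 0 cm → contributes −0.049087 cm⁴
  hole 3: d = 7.5 cm → contributes −44.228 cm⁴
Total I = 15 661 cm⁴.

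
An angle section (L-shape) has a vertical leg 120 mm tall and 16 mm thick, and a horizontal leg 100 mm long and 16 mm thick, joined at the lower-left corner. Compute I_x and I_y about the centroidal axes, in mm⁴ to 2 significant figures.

Decompose the section into non-overlapping parts with the origin at the bottom-left of its bounding rectangle.
Vertical leg: 16 × 120, A = 1 920 mm², y = 60 mm, Ī = 2 304 000 mm⁴.
Horizontal leg (remainder): 84 × 16, A = 1 344 mm², y = 8 mm, Ī = 28 672 mm⁴.
Centroid: ȳ = ΣA·y / ΣA = 38.59 mm.
Transfer each piece to the centroidal x-axis using Ī + A·d² with d = y − 38.59:
  vertical leg: d = 21.41 mm → contributes +3 184 250 mm⁴
  horizontal leg (remainder): d = -30.59 mm → contributes +1 286 172 mm⁴
Total I = 4 470 423 mm⁴.
For the y-axis: x̄ = 28.59 mm.
Repeating about the centroidal y-axis gives I_y = 2 807 703 mm⁴.

I_x ≈ 4.5 × 10⁶ mm⁴, I_y ≈ 2.8 × 10⁶ mm⁴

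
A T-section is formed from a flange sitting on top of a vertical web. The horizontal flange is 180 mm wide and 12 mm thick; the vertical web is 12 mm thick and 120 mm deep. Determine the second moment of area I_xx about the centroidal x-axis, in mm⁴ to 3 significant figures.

Split into non-overlapping primitives; take the origin at the lower-left of the bounding box.
Flange: 180 × 12, A = 2 160 mm², y = 126 mm, Ī = 25 920 mm⁴.
Web: 12 × 120, A = 1 440 mm², y = 60 mm, Ī = 1 728 000 mm⁴.
Centroid: ȳ = ΣA·y / ΣA = 99.6 mm.
Transfer each piece to the centroidal x-axis using Ī + A·d² with d = y − 99.6:
  flange: d = 26.4 mm → contributes +1 531 354 mm⁴
  web: d = -39.6 mm → contributes +3 986 150 mm⁴
Total I = 5 517 504 mm⁴.

I_xx ≈ 5.52 × 10⁶ mm⁴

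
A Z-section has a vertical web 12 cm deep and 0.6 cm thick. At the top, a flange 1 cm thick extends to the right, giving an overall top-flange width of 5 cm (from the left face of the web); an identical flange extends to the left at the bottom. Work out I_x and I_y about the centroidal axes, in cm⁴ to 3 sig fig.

I_x ≈ 353 cm⁴, I_y ≈ 69.4 cm⁴

Decompose the section into non-overlapping parts with the origin at the bottom-left of its bounding rectangle.
Web: 0.6 × 12, A = 7.2 cm², y = 6 cm, Ī = 86.4 cm⁴.
Top flange (beyond web): 4.4 × 1, A = 4.4 cm², y = 11.5 cm, Ī = 0.36667 cm⁴.
Bottom flange (beyond web): 4.4 × 1, A = 4.4 cm², y = 0.5 cm, Ī = 0.36667 cm⁴.
Centroid: ȳ = ΣA·y / ΣA = 6 cm.
Transfer each piece to the centroidal x-axis using Ī + A·d² with d = y − 6:
  web: d = 0 cm → contributes +86.4 cm⁴
  top flange (beyond web): d = 5.5 cm → contributes +133.47 cm⁴
  bottom flange (beyond web): d = -5.5 cm → contributes +133.47 cm⁴
Total I = 353.33 cm⁴.
For the y-axis: x̄ = 4.7 cm.
Repeating about the centroidal y-axis gives I_y = 69.413 cm⁴.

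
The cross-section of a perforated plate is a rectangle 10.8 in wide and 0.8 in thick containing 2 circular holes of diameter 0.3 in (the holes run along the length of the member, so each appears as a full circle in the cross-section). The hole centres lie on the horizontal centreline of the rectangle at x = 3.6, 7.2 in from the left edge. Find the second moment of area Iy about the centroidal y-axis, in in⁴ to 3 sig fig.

Iy ≈ 83.5 in⁴

Break the section into simple shapes (no overlaps), measuring from the bottom-left corner of the bounding box.
Plate: 10.8 × 0.8, A = 8.64 in², x = 5.4 in, Ī = 83.981 in⁴.
Hole 1 (subtracted): ⌀0.3, A = 0.070686 in², x = 3.6 in, Ī = 0.00039761 in⁴.
Hole 2 (subtracted): ⌀0.3, A = 0.070686 in², x = 7.2 in, Ī = 0.00039761 in⁴.
By symmetry the centroid is at mid-width, x̄ = 5.4 in.
Transfer each piece to the centroidal y-axis using Ī + A·d² with d = x − 5.4:
  plate: d = 0 in → contributes +83.981 in⁴
  hole 1: d = -1.8 in → contributes −0.22942 in⁴
  hole 2: d = 1.8 in → contributes −0.22942 in⁴
Total I = 83.522 in⁴.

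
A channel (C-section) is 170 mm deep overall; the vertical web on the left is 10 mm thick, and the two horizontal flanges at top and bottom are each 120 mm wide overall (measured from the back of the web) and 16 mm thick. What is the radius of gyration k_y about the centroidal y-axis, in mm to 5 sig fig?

Treat the section as a set of non-overlapping primitives; coordinates are from the bounding-box lower-left.
Web: 10 × 170, A = 1 700 mm², x = 5 mm, Ī = 14166.67 mm⁴.
Top flange (beyond web): 110 × 16, A = 1 760 mm², x = 65 mm, Ī = 1 774 667 mm⁴.
Bottom flange (beyond web): 110 × 16, A = 1 760 mm², x = 65 mm, Ī = 1 774 667 mm⁴.
Centroid: x̄ = ΣA·x / ΣA = 45.45977 mm.
Transfer each piece to the centroidal y-axis using Ī + A·d² with d = x − 45.45977:
  web: d = -40.45977 mm → contributes +2 797 055 mm⁴
  top flange (beyond web): d = 19.54023 mm → contributes +2 446 671 mm⁴
  bottom flange (beyond web): d = 19.54023 mm → contributes +2 446 671 mm⁴
Total I = 7 690 397 mm⁴.
Radius of gyration: k = √(I/A) = √(7 690 397 / 5 220) = 38.38302 mm.

k_y ≈ 38.383 mm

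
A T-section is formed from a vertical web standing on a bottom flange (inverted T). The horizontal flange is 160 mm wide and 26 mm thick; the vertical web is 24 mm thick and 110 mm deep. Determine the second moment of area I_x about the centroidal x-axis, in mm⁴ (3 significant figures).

Decompose the section into non-overlapping parts with the origin at the bottom-left of its bounding rectangle.
Flange: 160 × 26, A = 4 160 mm², y = 13 mm, Ī = 234 347 mm⁴.
Web: 24 × 110, A = 2 640 mm², y = 81 mm, Ī = 2 662 000 mm⁴.
Centroid: ȳ = ΣA·y / ΣA = 39.4 mm.
Transfer each piece to the centroidal x-axis using Ī + A·d² with d = y − 39.4:
  flange: d = -26.4 mm → contributes +3 133 700 mm⁴
  web: d = 41.6 mm → contributes +7 230 678 mm⁴
Total I = 10 364 379 mm⁴.

I_x ≈ 1.04 × 10⁷ mm⁴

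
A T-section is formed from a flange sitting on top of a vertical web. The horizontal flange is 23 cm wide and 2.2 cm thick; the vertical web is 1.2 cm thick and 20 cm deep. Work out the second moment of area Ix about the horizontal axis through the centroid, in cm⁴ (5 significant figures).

Break the section into simple shapes (no overlaps), measuring from the bottom-left corner of the bounding box.
Flange: 23 × 2.2, A = 50.6 cm², y = 21.1 cm, Ī = 20.40867 cm⁴.
Web: 1.2 × 20, A = 24 cm², y = 10 cm, Ī = 800 cm⁴.
Centroid: ȳ = ΣA·y / ΣA = 17.52895 cm.
Transfer each piece to the horizontal axis through the centroid using Ī + A·d² with d = y − 17.52895:
  flange: d = 3.571046 cm → contributes +665.6784 cm⁴
  web: d = -7.528954 cm → contributes +2160.444 cm⁴
Total I = 2826.122 cm⁴.

Ix ≈ 2826.1 cm⁴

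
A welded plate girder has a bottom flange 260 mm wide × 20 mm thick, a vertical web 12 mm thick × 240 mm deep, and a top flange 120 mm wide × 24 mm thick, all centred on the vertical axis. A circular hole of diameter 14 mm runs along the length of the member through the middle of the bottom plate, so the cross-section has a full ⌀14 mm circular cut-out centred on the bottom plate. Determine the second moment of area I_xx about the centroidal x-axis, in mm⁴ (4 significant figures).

Treat the section as a set of non-overlapping primitives; coordinates are from the bounding-box lower-left.
Bottom plate: 260 × 20, A = 5 200 mm², y = 10 mm, Ī = 173 333 mm⁴.
Web plate: 12 × 240, A = 2 880 mm², y = 140 mm, Ī = 13 824 000 mm⁴.
Top plate: 120 × 24, A = 2 880 mm², y = 272 mm, Ī = 138 240 mm⁴.
Hole (subtracted): ⌀14, A = 153.938 mm², y = 10 mm, Ī = 1885.74 mm⁴.
Centroid: ȳ = ΣA·y / ΣA = 114.475 mm.
Transfer each piece to the centroidal x-axis using Ī + A·d² with d = y − 114.475:
  bottom plate: d = -104.475 mm → contributes +56 931 132 mm⁴
  web plate: d = 25.5253 mm → contributes +15 700 439 mm⁴
  top plate: d = 157.525 mm → contributes +71 603 201 mm⁴
  hole: d = -104.475 mm → contributes −1 682 114 mm⁴
Total I = 142 552 659 mm⁴.

I_xx ≈ 1.426 × 10⁸ mm⁴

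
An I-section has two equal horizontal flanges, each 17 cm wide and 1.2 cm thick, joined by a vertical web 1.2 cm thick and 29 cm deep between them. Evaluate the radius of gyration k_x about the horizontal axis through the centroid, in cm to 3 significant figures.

k_x ≈ 12.5 cm

Split into non-overlapping primitives; take the origin at the lower-left of the bounding box.
Bottom flange: 17 × 1.2, A = 20.4 cm², y = 0.6 cm, Ī = 2.448 cm⁴.
Web: 1.2 × 29, A = 34.8 cm², y = 15.7 cm, Ī = 2438.9 cm⁴.
Top flange: 17 × 1.2, A = 20.4 cm², y = 30.8 cm, Ī = 2.448 cm⁴.
By symmetry the centroid is at mid-height, ȳ = 15.7 cm.
Transfer each piece to the horizontal axis through the centroid using Ī + A·d² with d = y − 15.7:
  bottom flange: d = -15.1 cm → contributes +4653.9 cm⁴
  web: d = 0 cm → contributes +2438.9 cm⁴
  top flange: d = 15.1 cm → contributes +4653.9 cm⁴
Total I = 11 747 cm⁴.
Radius of gyration: k = √(I/A) = √(11 747 / 75.6) = 12.465 cm.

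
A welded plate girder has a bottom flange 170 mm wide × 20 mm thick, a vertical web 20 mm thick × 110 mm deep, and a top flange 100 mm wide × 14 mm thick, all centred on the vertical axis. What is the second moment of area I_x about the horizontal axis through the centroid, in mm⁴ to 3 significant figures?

Treat the section as a set of non-overlapping primitives; coordinates are from the bounding-box lower-left.
Bottom plate: 170 × 20, A = 3 400 mm², y = 10 mm, Ī = 113 333 mm⁴.
Web plate: 20 × 110, A = 2 200 mm², y = 75 mm, Ī = 2 218 333 mm⁴.
Top plate: 100 × 14, A = 1 400 mm², y = 137 mm, Ī = 22 867 mm⁴.
Centroid: ȳ = ΣA·y / ΣA = 55.829 mm.
Transfer each piece to the horizontal axis through the centroid using Ī + A·d² with d = y − 55.829:
  bottom plate: d = -45.829 mm → contributes +7 254 210 mm⁴
  web plate: d = 19.171 mm → contributes +3 026 929 mm⁴
  top plate: d = 81.171 mm → contributes +9 247 188 mm⁴
Total I = 19 528 328 mm⁴.

I_x ≈ 1.95 × 10⁷ mm⁴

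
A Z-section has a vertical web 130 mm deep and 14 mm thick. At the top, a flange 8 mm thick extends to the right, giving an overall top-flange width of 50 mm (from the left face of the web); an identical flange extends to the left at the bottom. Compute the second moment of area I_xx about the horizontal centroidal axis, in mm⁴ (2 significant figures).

I_xx ≈ 4.7 × 10⁶ mm⁴

Decompose the section into non-overlapping parts with the origin at the bottom-left of its bounding rectangle.
Web: 14 × 130, A = 1 820 mm², y = 65 mm, Ī = 2 563 167 mm⁴.
Top flange (beyond web): 36 × 8, A = 288 mm², y = 126 mm, Ī = 1 536 mm⁴.
Bottom flange (beyond web): 36 × 8, A = 288 mm², y = 4 mm, Ī = 1 536 mm⁴.
Centroid: ȳ = ΣA·y / ΣA = 65 mm.
Transfer each piece to the horizontal centroidal axis using Ī + A·d² with d = y − 65:
  web: d = 0 mm → contributes +2 563 167 mm⁴
  top flange (beyond web): d = 61 mm → contributes +1 073 184 mm⁴
  bottom flange (beyond web): d = -61 mm → contributes +1 073 184 mm⁴
Total I = 4 709 535 mm⁴.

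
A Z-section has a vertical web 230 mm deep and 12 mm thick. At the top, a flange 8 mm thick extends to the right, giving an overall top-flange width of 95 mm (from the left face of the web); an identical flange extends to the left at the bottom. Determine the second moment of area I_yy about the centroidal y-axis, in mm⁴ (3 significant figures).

I_yy ≈ 3.79 × 10⁶ mm⁴

Decompose the section into non-overlapping parts with the origin at the bottom-left of its bounding rectangle.
Web: 12 × 230, A = 2 760 mm², x = 89 mm, Ī = 33 120 mm⁴.
Top flange (beyond web): 83 × 8, A = 664 mm², x = 136.5 mm, Ī = 381 191 mm⁴.
Bottom flange (beyond web): 83 × 8, A = 664 mm², x = 41.5 mm, Ī = 381 191 mm⁴.
Centroid: x̄ = ΣA·x / ΣA = 89 mm.
Transfer each piece to the centroidal y-axis using Ī + A·d² with d = x − 89:
  web: d = 0 mm → contributes +33 120 mm⁴
  top flange (beyond web): d = 47.5 mm → contributes +1 879 341 mm⁴
  bottom flange (beyond web): d = -47.5 mm → contributes +1 879 341 mm⁴
Total I = 3 791 803 mm⁴.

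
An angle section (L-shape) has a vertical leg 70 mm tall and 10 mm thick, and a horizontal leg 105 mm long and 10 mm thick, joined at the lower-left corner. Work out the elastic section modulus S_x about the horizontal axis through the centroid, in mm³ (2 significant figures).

S_x ≈ 1.3 × 10⁴ mm³

Split into non-overlapping primitives; take the origin at the lower-left of the bounding box.
Vertical leg: 10 × 70, A = 700 mm², y = 35 mm, Ī = 285 833 mm⁴.
Horizontal leg (remainder): 95 × 10, A = 950 mm², y = 5 mm, Ī = 7 917 mm⁴.
Centroid: ȳ = ΣA·y / ΣA = 17.73 mm.
Transfer each piece to the horizontal axis through the centroid using Ī + A·d² with d = y − 17.73:
  vertical leg: d = 17.27 mm → contributes +494 676 mm⁴
  horizontal leg (remainder): d = -12.73 mm → contributes +161 801 mm⁴
Total I = 656 477 mm⁴.
Extreme fibre distance c = 52.27 mm; S = I/c = 12 559 mm³.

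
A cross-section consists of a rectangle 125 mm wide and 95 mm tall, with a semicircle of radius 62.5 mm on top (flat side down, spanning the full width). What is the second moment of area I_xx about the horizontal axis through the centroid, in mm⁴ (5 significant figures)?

Treat the section as a set of non-overlapping primitives; coordinates are from the bounding-box lower-left.
Rectangular body: 125 × 95, A = 11 875 mm², y = 47.5 mm, Ī = 8 930 990 mm⁴.
Semicircular cap: semicircle r = 62.5, A = 6135.923 mm², y = 121.5258 mm, Ī = 1 674 758 mm⁴.
Centroid: ȳ = ΣA·y / ΣA = 72.71896 mm.
Transfer each piece to the horizontal axis through the centroid using Ī + A·d² with d = y − 72.71896:
  rectangular body: d = -25.21896 mm → contributes +16 483 442 mm⁴
  semicircular cap: d = 48.80686 mm → contributes +16 291 201 mm⁴
Total I = 32 774 643 mm⁴.

I_xx ≈ 3.2775 × 10⁷ mm⁴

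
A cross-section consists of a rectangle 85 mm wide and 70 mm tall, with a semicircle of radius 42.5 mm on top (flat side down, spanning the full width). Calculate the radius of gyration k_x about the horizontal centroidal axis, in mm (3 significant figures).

k_x ≈ 30.5 mm

Treat the section as a set of non-overlapping primitives; coordinates are from the bounding-box lower-left.
Rectangular body: 85 × 70, A = 5 950 mm², y = 35 mm, Ī = 2 429 583 mm⁴.
Semicircular cap: semicircle r = 42.5, A = 2837.3 mm², y = 88.038 mm, Ī = 358 086 mm⁴.
Centroid: ȳ = ΣA·y / ΣA = 52.125 mm.
Transfer each piece to the horizontal centroidal axis using Ī + A·d² with d = y − 52.125:
  rectangular body: d = -17.125 mm → contributes +4 174 495 mm⁴
  semicircular cap: d = 35.913 mm → contributes +4 017 342 mm⁴
Total I = 8 191 837 mm⁴.
Radius of gyration: k = √(I/A) = √(8 191 837 / 8787.3) = 30.533 mm.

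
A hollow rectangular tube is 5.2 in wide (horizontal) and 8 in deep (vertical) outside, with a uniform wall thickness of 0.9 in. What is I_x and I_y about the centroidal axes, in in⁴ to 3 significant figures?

Split into non-overlapping primitives; take the origin at the lower-left of the bounding box.
Outer rectangle: 5.2 × 8, A = 41.6 in², y = 4 in, Ī = 221.87 in⁴.
Inner void (subtracted): 3.4 × 6.2, A = 21.08 in², y = 4 in, Ī = 67.526 in⁴.
By symmetry the centroid is at mid-height, ȳ = 4 in.
All pieces are centred on the centroidal x-axis, so I = ΣĪ (holes subtracted) = 154.34 in⁴.
Repeating about the centroidal y-axis gives I_y = 73.432 in⁴.

I_x ≈ 154 in⁴, I_y ≈ 73.4 in⁴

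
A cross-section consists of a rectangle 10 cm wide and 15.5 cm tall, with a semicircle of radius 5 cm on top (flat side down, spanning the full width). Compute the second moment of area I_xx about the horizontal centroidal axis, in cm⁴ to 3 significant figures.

Break the section into simple shapes (no overlaps), measuring from the bottom-left corner of the bounding box.
Rectangular body: 10 × 15.5, A = 155 cm², y = 7.75 cm, Ī = 3103.2 cm⁴.
Semicircular cap: semicircle r = 5, A = 39.27 cm², y = 17.622 cm, Ī = 68.598 cm⁴.
Centroid: ȳ = ΣA·y / ΣA = 9.7455 cm.
Transfer each piece to the horizontal centroidal axis using Ī + A·d² with d = y − 9.7455:
  rectangular body: d = -1.9955 cm → contributes +3720.5 cm⁴
  semicircular cap: d = 7.8765 cm → contributes +2504.9 cm⁴
Total I = 6225.4 cm⁴.

I_xx ≈ 6230 cm⁴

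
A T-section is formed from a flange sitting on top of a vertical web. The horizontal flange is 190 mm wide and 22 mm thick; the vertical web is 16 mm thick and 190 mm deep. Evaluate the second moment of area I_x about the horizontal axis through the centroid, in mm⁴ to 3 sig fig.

Treat the section as a set of non-overlapping primitives; coordinates are from the bounding-box lower-left.
Flange: 190 × 22, A = 4 180 mm², y = 201 mm, Ī = 168 593 mm⁴.
Web: 16 × 190, A = 3 040 mm², y = 95 mm, Ī = 9 145 333 mm⁴.
Centroid: ȳ = ΣA·y / ΣA = 156.37 mm.
Transfer each piece to the horizontal axis through the centroid using Ī + A·d² with d = y − 156.37:
  flange: d = 44.632 mm → contributes +8 495 061 mm⁴
  web: d = -61.368 mm → contributes +20 594 226 mm⁴
Total I = 29 089 287 mm⁴.

I_x ≈ 2.91 × 10⁷ mm⁴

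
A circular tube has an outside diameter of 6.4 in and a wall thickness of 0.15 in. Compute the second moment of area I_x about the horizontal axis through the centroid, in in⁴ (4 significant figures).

Split into non-overlapping primitives; take the origin at the lower-left of the bounding box.
Outer circle: ⌀6.4, A = 32.1699 in², y = 3.2 in, Ī = 82.355 in⁴.
Bore (subtracted): ⌀6.1, A = 29.2247 in², y = 3.2 in, Ī = 67.9656 in⁴.
By symmetry the centroid is at mid-height, ȳ = 3.2 in.
All pieces are centred on the horizontal axis through the centroid, so I = ΣĪ (holes subtracted) = 14.3894 in⁴.

I_x ≈ 14.39 in⁴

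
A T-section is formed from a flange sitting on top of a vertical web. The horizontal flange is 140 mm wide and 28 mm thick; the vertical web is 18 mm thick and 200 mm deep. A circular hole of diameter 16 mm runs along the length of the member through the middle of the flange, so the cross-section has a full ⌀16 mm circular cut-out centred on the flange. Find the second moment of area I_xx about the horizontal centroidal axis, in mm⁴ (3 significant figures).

Split into non-overlapping primitives; take the origin at the lower-left of the bounding box.
Flange: 140 × 28, A = 3 920 mm², y = 214 mm, Ī = 256 107 mm⁴.
Web: 18 × 200, A = 3 600 mm², y = 100 mm, Ī = 12 000 000 mm⁴.
Hole (subtracted): ⌀16, A = 201.06 mm², y = 214 mm, Ī = 3 217 mm⁴.
Centroid: ȳ = ΣA·y / ΣA = 157.93 mm.
Transfer each piece to the horizontal centroidal axis using Ī + A·d² with d = y − 157.93:
  flange: d = 56.074 mm → contributes +12 581 609 mm⁴
  web: d = -57.926 mm → contributes +24 079 639 mm⁴
  hole: d = 56.074 mm → contributes −635 408 mm⁴
Total I = 36 025 840 mm⁴.

I_xx ≈ 3.60 × 10⁷ mm⁴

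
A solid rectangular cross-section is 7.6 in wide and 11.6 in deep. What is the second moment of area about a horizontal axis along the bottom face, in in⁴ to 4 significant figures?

The section: 7.6 × 11.6, A = 88.16 in², y = 5.8 in, Ī = 988.567 in⁴.
Transfer it to a horizontal axis along the bottom face using Ī + A·d² with d = y − 0:
  the section: d = 5.8 in → contributes +3954.27 in⁴
Total I = 3954.27 in⁴.

I_base ≈ 3954 in⁴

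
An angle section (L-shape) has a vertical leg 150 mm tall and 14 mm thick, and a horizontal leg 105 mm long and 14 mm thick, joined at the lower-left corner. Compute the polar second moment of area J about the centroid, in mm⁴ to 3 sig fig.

J ≈ 1.07 × 10⁷ mm⁴

Split into non-overlapping primitives; take the origin at the lower-left of the bounding box.
Vertical leg: 14 × 150, A = 2 100 mm², y = 75 mm, Ī = 3 937 500 mm⁴.
Horizontal leg (remainder): 91 × 14, A = 1 274 mm², y = 7 mm, Ī = 20 809 mm⁴.
Centroid: ȳ = ΣA·y / ΣA = 49.324 mm.
Transfer each piece to the centroidal x-axis using Ī + A·d² with d = y − 49.324:
  vertical leg: d = 25.676 mm → contributes +5 321 977 mm⁴
  horizontal leg (remainder): d = -42.324 mm → contributes +2 302 914 mm⁴
Total I = 7 624 891 mm⁴.
For the y-axis: x̄ = 26.824 mm.
Repeating about the centroidal y-axis gives I_y = 3 099 024 mm⁴.
Polar second moment: J = I_x + I_y = 10 723 915 mm⁴.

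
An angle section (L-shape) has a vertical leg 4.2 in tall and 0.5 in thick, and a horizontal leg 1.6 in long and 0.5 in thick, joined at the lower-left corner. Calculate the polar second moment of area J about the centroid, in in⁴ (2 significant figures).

J ≈ 5.0 in⁴

Treat the section as a set of non-overlapping primitives; coordinates are from the bounding-box lower-left.
Vertical leg: 0.5 × 4.2, A = 2.1 in², y = 2.1 in, Ī = 3.087 in⁴.
Horizontal leg (remainder): 1.1 × 0.5, A = 0.55 in², y = 0.25 in, Ī = 0.01146 in⁴.
Centroid: ȳ = ΣA·y / ΣA = 1.716 in.
Transfer each piece to the centroidal x-axis using Ī + A·d² with d = y − 1.716:
  vertical leg: d = 0.384 in → contributes +3.397 in⁴
  horizontal leg (remainder): d = -1.466 in → contributes +1.194 in⁴
Total I = 4.59 in⁴.
For the y-axis: x̄ = 0.416 in.
Repeating about the centroidal y-axis gives I_y = 0.3782 in⁴.
Polar second moment: J = I_x + I_y = 4.968 in⁴.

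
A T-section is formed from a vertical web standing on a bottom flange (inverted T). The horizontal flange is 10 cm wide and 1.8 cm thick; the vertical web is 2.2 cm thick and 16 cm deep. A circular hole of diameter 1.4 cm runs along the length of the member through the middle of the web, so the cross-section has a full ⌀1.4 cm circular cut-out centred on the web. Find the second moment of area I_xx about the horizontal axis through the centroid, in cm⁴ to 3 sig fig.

I_xx ≈ 1680 cm⁴

Treat the section as a set of non-overlapping primitives; coordinates are from the bounding-box lower-left.
Flange: 10 × 1.8, A = 18 cm², y = 0.9 cm, Ī = 4.86 cm⁴.
Web: 2.2 × 16, A = 35.2 cm², y = 9.8 cm, Ī = 750.93 cm⁴.
Hole (subtracted): ⌀1.4, A = 1.5394 cm², y = 9.8 cm, Ī = 0.18857 cm⁴.
Centroid: ȳ = ΣA·y / ΣA = 6.699 cm.
Transfer each piece to the horizontal axis through the centroid using Ī + A·d² with d = y − 6.699:
  flange: d = -5.799 cm → contributes +610.17 cm⁴
  web: d = 3.101 cm → contributes +1089.4 cm⁴
  hole: d = 3.101 cm → contributes −14.992 cm⁴
Total I = 1684.6 cm⁴.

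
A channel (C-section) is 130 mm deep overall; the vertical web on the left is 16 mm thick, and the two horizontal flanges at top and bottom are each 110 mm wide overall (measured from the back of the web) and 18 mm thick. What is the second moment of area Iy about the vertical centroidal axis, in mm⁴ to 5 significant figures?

Iy ≈ 6.4329 × 10⁶ mm⁴

Treat the section as a set of non-overlapping primitives; coordinates are from the bounding-box lower-left.
Web: 16 × 130, A = 2 080 mm², x = 8 mm, Ī = 44373.33 mm⁴.
Top flange (beyond web): 94 × 18, A = 1 692 mm², x = 63 mm, Ī = 1 245 876 mm⁴.
Bottom flange (beyond web): 94 × 18, A = 1 692 mm², x = 63 mm, Ī = 1 245 876 mm⁴.
Centroid: x̄ = ΣA·x / ΣA = 42.06296 mm.
Transfer each piece to the vertical centroidal axis using Ī + A·d² with d = x − 42.06296:
  web: d = -34.06296 mm → contributes +2 457 766 mm⁴
  top flange (beyond web): d = 20.93704 mm → contributes +1 987 581 mm⁴
  bottom flange (beyond web): d = 20.93704 mm → contributes +1 987 581 mm⁴
Total I = 6 432 928 mm⁴.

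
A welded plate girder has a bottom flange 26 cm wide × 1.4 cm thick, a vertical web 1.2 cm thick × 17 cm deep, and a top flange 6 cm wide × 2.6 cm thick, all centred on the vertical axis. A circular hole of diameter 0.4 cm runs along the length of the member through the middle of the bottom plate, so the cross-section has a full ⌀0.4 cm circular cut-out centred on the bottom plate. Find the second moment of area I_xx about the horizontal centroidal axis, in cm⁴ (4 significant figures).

Break the section into simple shapes (no overlaps), measuring from the bottom-left corner of the bounding box.
Bottom plate: 26 × 1.4, A = 36.4 cm², y = 0.7 cm, Ī = 5.94533 cm⁴.
Web plate: 1.2 × 17, A = 20.4 cm², y = 9.9 cm, Ī = 491.3 cm⁴.
Top plate: 6 × 2.6, A = 15.6 cm², y = 19.7 cm, Ī = 8.788 cm⁴.
Hole (subtracted): ⌀0.4, A = 0.125664 cm², y = 0.7 cm, Ī = 0.00125664 cm⁴.
Centroid: ȳ = ΣA·y / ΣA = 7.39781 cm.
Transfer each piece to the horizontal centroidal axis using Ī + A·d² with d = y − 7.39781:
  bottom plate: d = -6.69781 cm → contributes +1638.87 cm⁴
  web plate: d = 2.50219 cm → contributes +619.023 cm⁴
  top plate: d = 12.3022 cm → contributes +2369.75 cm⁴
  hole: d = -6.69781 cm → contributes −5.63862 cm⁴
Total I = 4622.01 cm⁴.

I_xx ≈ 4622 cm⁴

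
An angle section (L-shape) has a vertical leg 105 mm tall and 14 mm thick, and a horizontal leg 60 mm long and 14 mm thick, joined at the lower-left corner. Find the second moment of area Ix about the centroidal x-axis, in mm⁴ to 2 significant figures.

Ix ≈ 2.3 × 10⁶ mm⁴

Decompose the section into non-overlapping parts with the origin at the bottom-left of its bounding rectangle.
Vertical leg: 14 × 105, A = 1 470 mm², y = 52.5 mm, Ī = 1 350 563 mm⁴.
Horizontal leg (remainder): 46 × 14, A = 644 mm², y = 7 mm, Ī = 10 519 mm⁴.
Centroid: ȳ = ΣA·y / ΣA = 38.64 mm.
Transfer each piece to the centroidal x-axis using Ī + A·d² with d = y − 38.64:
  vertical leg: d = 13.86 mm → contributes +1 632 987 mm⁴
  horizontal leg (remainder): d = -31.64 mm → contributes +655 183 mm⁴
Total I = 2 288 169 mm⁴.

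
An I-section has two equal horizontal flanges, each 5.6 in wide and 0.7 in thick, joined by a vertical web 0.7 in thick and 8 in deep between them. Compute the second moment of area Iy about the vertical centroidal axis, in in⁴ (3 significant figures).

Iy ≈ 20.7 in⁴

Decompose the section into non-overlapping parts with the origin at the bottom-left of its bounding rectangle.
Bottom flange: 5.6 × 0.7, A = 3.92 in², x = 2.8 in, Ī = 10.244 in⁴.
Web: 0.7 × 8, A = 5.6 in², x = 2.8 in, Ī = 0.22867 in⁴.
Top flange: 5.6 × 0.7, A = 3.92 in², x = 2.8 in, Ī = 10.244 in⁴.
By symmetry the centroid is at mid-width, x̄ = 2.8 in.
All pieces are centred on the vertical centroidal axis, so I = ΣĪ = 20.717 in⁴.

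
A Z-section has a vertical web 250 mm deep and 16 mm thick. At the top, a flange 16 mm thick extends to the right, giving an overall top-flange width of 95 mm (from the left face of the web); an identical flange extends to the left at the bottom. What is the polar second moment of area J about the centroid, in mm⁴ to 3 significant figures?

Break the section into simple shapes (no overlaps), measuring from the bottom-left corner of the bounding box.
Web: 16 × 250, A = 4 000 mm², y = 125 mm, Ī = 20 833 333 mm⁴.
Top flange (beyond web): 79 × 16, A = 1 264 mm², y = 242 mm, Ī = 26 965 mm⁴.
Bottom flange (beyond web): 79 × 16, A = 1 264 mm², y = 8 mm, Ī = 26 965 mm⁴.
Centroid: ȳ = ΣA·y / ΣA = 125 mm.
Transfer each piece to the centroidal x-axis using Ī + A·d² with d = y − 125:
  web: d = 0 mm → contributes +20 833 333 mm⁴
  top flange (beyond web): d = 117 mm → contributes +17 329 861 mm⁴
  bottom flange (beyond web): d = -117 mm → contributes +17 329 861 mm⁴
Total I = 55 493 056 mm⁴.
For the y-axis: x̄ = 87 mm.
Repeating about the centroidal y-axis gives I_y = 7 103 904 mm⁴.
Polar second moment: J = I_x + I_y = 62 596 960 mm⁴.

J ≈ 6.26 × 10⁷ mm⁴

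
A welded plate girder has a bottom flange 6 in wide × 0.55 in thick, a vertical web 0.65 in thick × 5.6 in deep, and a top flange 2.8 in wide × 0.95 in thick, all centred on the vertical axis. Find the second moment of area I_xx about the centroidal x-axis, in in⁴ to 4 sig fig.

Decompose the section into non-overlapping parts with the origin at the bottom-left of its bounding rectangle.
Bottom plate: 6 × 0.55, A = 3.3 in², y = 0.275 in, Ī = 0.0831875 in⁴.
Web plate: 0.65 × 5.6, A = 3.64 in², y = 3.35 in, Ī = 9.51253 in⁴.
Top plate: 2.8 × 0.95, A = 2.66 in², y = 6.625 in, Ī = 0.200054 in⁴.
Centroid: ȳ = ΣA·y / ΣA = 3.20042 in.
Transfer each piece to the centroidal x-axis using Ī + A·d² with d = y − 3.20042:
  bottom plate: d = -2.92542 in → contributes +28.3248 in⁴
  web plate: d = 0.149583 in → contributes +9.59398 in⁴
  top plate: d = 3.42458 in → contributes +31.3959 in⁴
Total I = 69.3147 in⁴.

I_xx ≈ 69.31 in⁴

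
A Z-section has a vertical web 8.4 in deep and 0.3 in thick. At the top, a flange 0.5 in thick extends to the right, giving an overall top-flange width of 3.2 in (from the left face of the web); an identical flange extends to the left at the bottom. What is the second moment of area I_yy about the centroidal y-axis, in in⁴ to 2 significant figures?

Treat the section as a set of non-overlapping primitives; coordinates are from the bounding-box lower-left.
Web: 0.3 × 8.4, A = 2.52 in², x = 3.05 in, Ī = 0.0189 in⁴.
Top flange (beyond web): 2.9 × 0.5, A = 1.45 in², x = 4.65 in, Ī = 1.016 in⁴.
Bottom flange (beyond web): 2.9 × 0.5, A = 1.45 in², x = 1.45 in, Ī = 1.016 in⁴.
Centroid: x̄ = ΣA·x / ΣA = 3.05 in.
Transfer each piece to the centroidal y-axis using Ī + A·d² with d = x − 3.05:
  web: d = 0 in → contributes +0.0189 in⁴
  top flange (beyond web): d = 1.6 in → contributes +4.728 in⁴
  bottom flange (beyond web): d = -1.6 in → contributes +4.728 in⁴
Total I = 9.475 in⁴.

I_yy ≈ 9.5 in⁴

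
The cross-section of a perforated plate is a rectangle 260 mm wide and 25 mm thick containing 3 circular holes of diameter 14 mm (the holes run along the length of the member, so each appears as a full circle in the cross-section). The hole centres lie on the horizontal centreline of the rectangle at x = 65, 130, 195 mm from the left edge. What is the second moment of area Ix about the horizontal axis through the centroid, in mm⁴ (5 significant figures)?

Ix ≈ 3.3288 × 10⁵ mm⁴

Split into non-overlapping primitives; take the origin at the lower-left of the bounding box.
Plate: 260 × 25, A = 6 500 mm², y = 12.5 mm, Ī = 338541.7 mm⁴.
Hole 1 (subtracted): ⌀14, A = 153.938 mm², y = 12.5 mm, Ī = 1885.741 mm⁴.
Hole 2 (subtracted): ⌀14, A = 153.938 mm², y = 12.5 mm, Ī = 1885.741 mm⁴.
Hole 3 (subtracted): ⌀14, A = 153.938 mm², y = 12.5 mm, Ī = 1885.741 mm⁴.
By symmetry the centroid is at mid-height, ȳ = 12.5 mm.
All pieces are centred on the horizontal axis through the centroid, so I = ΣĪ (holes subtracted) = 332884.4 mm⁴.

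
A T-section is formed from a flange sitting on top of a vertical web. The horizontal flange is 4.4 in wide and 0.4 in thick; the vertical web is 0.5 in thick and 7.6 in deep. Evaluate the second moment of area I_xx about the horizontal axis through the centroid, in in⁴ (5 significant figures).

I_xx ≈ 37.560 in⁴

Split into non-overlapping primitives; take the origin at the lower-left of the bounding box.
Flange: 4.4 × 0.4, A = 1.76 in², y = 7.8 in, Ī = 0.02346667 in⁴.
Web: 0.5 × 7.6, A = 3.8 in², y = 3.8 in, Ī = 18.29067 in⁴.
Centroid: ȳ = ΣA·y / ΣA = 5.066187 in.
Transfer each piece to the horizontal axis through the centroid using Ī + A·d² with d = y − 5.066187:
  flange: d = 2.733813 in → contributes +13.17724 in⁴
  web: d = -1.266187 in → contributes +24.38294 in⁴
Total I = 37.56018 in⁴.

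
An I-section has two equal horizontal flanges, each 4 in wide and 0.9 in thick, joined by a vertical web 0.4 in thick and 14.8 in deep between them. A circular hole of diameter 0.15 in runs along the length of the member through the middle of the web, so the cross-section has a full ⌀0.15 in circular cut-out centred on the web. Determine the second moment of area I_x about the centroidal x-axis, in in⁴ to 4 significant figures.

Break the section into simple shapes (no overlaps), measuring from the bottom-left corner of the bounding box.
Bottom flange: 4 × 0.9, A = 3.6 in², y = 0.45 in, Ī = 0.243 in⁴.
Web: 0.4 × 14.8, A = 5.92 in², y = 8.3 in, Ī = 108.06 in⁴.
Top flange: 4 × 0.9, A = 3.6 in², y = 16.15 in, Ī = 0.243 in⁴.
Hole (subtracted): ⌀0.15, A = 0.0176715 in², y = 8.3 in, Ī = 0.0000248505 in⁴.
By symmetry the centroid is at mid-height, ȳ = 8.3 in.
Transfer each piece to the centroidal x-axis using Ī + A·d² with d = y − 8.3:
  bottom flange: d = -7.85 in → contributes +222.084 in⁴
  web: d = 0 in → contributes +108.06 in⁴
  top flange: d = 7.85 in → contributes +222.084 in⁴
  hole: d = 0 in → contributes −0.0000248505 in⁴
Total I = 552.228 in⁴.

I_x ≈ 552.2 in⁴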